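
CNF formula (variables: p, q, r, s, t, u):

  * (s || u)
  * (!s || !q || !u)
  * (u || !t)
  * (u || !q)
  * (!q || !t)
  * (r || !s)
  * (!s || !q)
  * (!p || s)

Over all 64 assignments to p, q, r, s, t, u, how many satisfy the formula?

12

Split on s, then q.
  s=1, q=1: a clause becomes empty — 0.
  s=1, q=0: p free; 3 ways for (r,t,u) × 2^1 = 6.
  s=0, q=1: remaining (p,r,t,u) ∈ {(0,0,0,1); (0,1,0,1)} — 2.
  s=0, q=0: remaining (p,r,t,u) ∈ {(0,0,0,1); (0,0,1,1); (0,1,0,1); (0,1,1,1)} — 4.
Total: 0 + 6 + 2 + 4 = 12.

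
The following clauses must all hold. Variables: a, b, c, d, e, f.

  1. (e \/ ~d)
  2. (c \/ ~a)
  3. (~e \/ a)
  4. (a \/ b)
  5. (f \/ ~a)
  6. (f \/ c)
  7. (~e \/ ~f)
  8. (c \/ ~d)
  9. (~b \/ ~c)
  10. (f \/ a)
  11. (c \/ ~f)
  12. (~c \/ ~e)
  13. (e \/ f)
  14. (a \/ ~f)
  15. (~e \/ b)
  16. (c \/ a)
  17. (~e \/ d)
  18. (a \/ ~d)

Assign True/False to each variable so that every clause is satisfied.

Set a = True and propagate.
  then c is forced to True.
  then f is forced to True.
  then e is forced to False.
  then d is forced to False.
  then b is forced to False.
Every clause has at least one true literal under this assignment.

a=T  b=F  c=T  d=F  e=F  f=T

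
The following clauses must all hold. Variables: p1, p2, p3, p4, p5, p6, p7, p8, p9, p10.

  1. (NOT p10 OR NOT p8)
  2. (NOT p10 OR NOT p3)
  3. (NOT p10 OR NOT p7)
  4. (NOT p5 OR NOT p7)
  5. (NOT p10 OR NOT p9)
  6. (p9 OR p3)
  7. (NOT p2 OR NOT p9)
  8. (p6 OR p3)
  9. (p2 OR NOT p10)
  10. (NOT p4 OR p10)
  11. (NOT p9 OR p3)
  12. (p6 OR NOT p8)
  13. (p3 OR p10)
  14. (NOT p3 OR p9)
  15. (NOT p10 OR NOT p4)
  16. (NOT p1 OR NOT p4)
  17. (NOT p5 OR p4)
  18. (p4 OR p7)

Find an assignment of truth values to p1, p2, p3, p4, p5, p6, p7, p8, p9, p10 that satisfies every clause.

p1=T, p2=F, p3=T, p4=F, p5=F, p6=T, p7=T, p8=T, p9=T, p10=F

Check each clause:
  1. (NOT p10 OR NOT p8) — NOT p10 is true.
  2. (NOT p3 OR NOT p10) — NOT p10 is true.
  3. (NOT p7 OR NOT p10) — NOT p10 is true.
  4. (NOT p7 OR NOT p5) — NOT p5 is true.
  5. (NOT p10 OR NOT p9) — NOT p10 is true.
  6. (p3 OR p9) — p9 is true.
  7. (NOT p2 OR NOT p9) — NOT p2 is true.
  8. (p6 OR p3) — p3 is true.
  9. (p2 OR NOT p10) — NOT p10 is true.
  10. (NOT p4 OR p10) — NOT p4 is true.
  11. (p3 OR NOT p9) — p3 is true.
  12. (NOT p8 OR p6) — p6 is true.
  13. (p3 OR p10) — p3 is true.
  14. (NOT p3 OR p9) — p9 is true.
  15. (NOT p4 OR NOT p10) — NOT p4 is true.
  16. (NOT p1 OR NOT p4) — NOT p4 is true.
  17. (NOT p5 OR p4) — NOT p5 is true.
  18. (p4 OR p7) — p7 is true.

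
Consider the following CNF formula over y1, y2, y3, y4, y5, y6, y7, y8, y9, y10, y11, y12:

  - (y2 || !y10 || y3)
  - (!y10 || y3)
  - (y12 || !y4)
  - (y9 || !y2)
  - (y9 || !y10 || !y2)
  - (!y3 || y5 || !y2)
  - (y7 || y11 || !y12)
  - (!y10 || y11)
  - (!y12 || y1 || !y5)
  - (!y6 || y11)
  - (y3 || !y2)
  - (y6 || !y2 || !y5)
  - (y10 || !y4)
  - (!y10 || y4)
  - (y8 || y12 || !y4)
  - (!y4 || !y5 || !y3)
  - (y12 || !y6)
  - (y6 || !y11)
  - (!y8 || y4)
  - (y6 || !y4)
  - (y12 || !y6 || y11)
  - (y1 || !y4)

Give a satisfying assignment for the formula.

y1=F, y2=F, y3=T, y4=F, y5=F, y6=F, y7=F, y8=F, y9=T, y10=F, y11=F, y12=F

Pure literal: y9 appears only positively; assign y9 = True.
Branch on y1: take y1 = False.
  then y4 is forced to False.
  then y10 is forced to False.
  then y8 is forced to False.
Set y2 = False and propagate.
For the remaining variables, y3 = True, y5 = False, y6 = False, y7 = False, y11 = False, y12 = False works.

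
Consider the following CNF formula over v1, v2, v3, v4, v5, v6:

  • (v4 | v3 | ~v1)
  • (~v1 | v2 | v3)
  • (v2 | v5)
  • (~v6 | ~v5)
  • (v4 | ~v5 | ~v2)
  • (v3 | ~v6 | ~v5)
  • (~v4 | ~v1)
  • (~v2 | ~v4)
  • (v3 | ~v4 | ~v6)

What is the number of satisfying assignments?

11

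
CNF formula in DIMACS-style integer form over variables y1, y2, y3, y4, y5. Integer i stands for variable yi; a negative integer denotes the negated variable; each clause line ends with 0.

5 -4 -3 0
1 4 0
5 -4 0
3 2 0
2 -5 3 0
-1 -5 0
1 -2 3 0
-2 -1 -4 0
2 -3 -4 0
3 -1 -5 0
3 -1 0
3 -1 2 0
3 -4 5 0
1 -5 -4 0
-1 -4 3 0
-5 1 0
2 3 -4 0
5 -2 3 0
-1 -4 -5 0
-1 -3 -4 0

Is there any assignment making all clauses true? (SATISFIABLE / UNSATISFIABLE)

SATISFIABLE

Try y1 = True.
  then y5 is forced to False.
  then y4 is forced to False.
  then y3 is forced to True.
y2 is now unconstrained; take y2 = False.
So y1=1, y2=0, y3=1, y4=0, y5=0 is a satisfying assignment.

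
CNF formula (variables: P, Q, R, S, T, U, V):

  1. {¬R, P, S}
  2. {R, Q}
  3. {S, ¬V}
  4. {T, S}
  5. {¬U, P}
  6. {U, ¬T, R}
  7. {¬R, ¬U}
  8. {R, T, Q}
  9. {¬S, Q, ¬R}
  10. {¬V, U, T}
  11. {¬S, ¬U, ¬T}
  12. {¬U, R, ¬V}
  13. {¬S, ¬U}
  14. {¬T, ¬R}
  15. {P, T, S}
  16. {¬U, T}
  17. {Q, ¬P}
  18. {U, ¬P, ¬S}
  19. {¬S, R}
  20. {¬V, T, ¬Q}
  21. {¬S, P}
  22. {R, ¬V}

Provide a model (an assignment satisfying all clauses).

Pure literal: V appears only negated; assign V = False.
Try P = True.
  then Q is forced to True.
The remaining clauses are satisfied by R = False, S = False, T = True, U = True.
Every clause has at least one true literal under this assignment.
Check each clause:
  1. {¬R, S, P} — P is true.
  2. {R, Q} — Q is true.
  3. {¬V, S} — ¬V is true.
  4. {T, S} — T is true.
  5. {¬U, P} — P is true.
  6. {R, ¬T, U} — U is true.
  7. {¬U, ¬R} — ¬R is true.
  8. {T, R, Q} — Q is true.
  9. {¬S, ¬R, Q} — Q is true.
  10. {¬V, U, T} — ¬V is true.
  11. {¬T, ¬U, ¬S} — ¬S is true.
  12. {¬U, R, ¬V} — ¬V is true.
  13. {¬S, ¬U} — ¬S is true.
  14. {¬R, ¬T} — ¬R is true.
  15. {S, T, P} — P is true.
  16. {¬U, T} — T is true.
  17. {¬P, Q} — Q is true.
  18. {¬S, ¬P, U} — ¬S is true.
  19. {¬S, R} — ¬S is true.
  20. {¬V, T, ¬Q} — ¬V is true.
  21. {¬S, P} — P is true.
  22. {¬V, R} — ¬V is true.

P=T, Q=T, R=F, S=F, T=T, U=T, V=F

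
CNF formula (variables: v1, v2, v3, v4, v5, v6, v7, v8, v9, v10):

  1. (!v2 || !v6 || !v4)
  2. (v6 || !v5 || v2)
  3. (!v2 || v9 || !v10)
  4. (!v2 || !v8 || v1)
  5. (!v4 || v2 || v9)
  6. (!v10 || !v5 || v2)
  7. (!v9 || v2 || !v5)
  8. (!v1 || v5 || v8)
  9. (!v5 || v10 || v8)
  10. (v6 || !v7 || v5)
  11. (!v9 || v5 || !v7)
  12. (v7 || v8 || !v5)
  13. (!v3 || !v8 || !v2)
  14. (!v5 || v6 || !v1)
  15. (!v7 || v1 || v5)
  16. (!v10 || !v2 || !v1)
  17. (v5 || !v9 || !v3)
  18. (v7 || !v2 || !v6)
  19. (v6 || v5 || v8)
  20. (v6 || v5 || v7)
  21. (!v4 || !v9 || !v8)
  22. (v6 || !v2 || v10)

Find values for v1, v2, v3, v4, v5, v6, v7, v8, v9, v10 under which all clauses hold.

Pure literal: v3 appears only negated; assign v3 = False.
v4 occurs only negated in the remaining clauses — set v4 = False.
Set v1 = True and propagate.
Branch on v2: take v2 = False.
For the remaining variables, v5 = False, v6 = True, v7 = False, v8 = True, v9 = False, v10 = False works.
Every clause has at least one true literal under this assignment.

v1=True, v2=False, v3=False, v4=False, v5=False, v6=True, v7=False, v8=True, v9=False, v10=False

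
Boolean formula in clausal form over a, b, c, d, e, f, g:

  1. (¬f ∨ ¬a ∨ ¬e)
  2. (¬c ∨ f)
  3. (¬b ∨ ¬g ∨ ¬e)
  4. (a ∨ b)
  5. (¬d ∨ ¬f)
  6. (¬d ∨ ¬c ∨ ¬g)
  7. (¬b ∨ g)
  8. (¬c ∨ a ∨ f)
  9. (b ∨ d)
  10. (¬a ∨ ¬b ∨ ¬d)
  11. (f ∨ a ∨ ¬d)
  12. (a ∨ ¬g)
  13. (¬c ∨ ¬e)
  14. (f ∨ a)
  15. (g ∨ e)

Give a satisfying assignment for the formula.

Pure literal: c appears only negated; assign c = False.
Branch on a: take a = True.
Set b = True and propagate.
  then g is forced to True.
  then e is forced to False.
  then d is forced to False.
f is now unconstrained; take f = False.
Every clause has at least one true literal under this assignment.

a=1, b=1, c=0, d=0, e=0, f=0, g=1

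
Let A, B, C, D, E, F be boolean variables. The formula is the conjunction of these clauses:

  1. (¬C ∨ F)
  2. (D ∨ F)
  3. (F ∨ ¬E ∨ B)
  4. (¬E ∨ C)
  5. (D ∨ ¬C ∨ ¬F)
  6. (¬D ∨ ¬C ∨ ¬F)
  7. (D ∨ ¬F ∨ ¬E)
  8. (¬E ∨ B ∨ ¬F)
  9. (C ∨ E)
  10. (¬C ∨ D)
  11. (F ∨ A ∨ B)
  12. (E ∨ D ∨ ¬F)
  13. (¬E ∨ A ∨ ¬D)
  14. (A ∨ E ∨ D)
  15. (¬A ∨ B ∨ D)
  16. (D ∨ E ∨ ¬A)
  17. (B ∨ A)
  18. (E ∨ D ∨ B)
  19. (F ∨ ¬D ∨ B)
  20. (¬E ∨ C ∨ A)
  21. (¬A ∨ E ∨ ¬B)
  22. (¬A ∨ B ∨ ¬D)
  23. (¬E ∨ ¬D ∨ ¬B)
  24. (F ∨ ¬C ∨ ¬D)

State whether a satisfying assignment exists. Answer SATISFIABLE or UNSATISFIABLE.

D = True:
  B = True:
    propagation gives E=False, C=True, F=True; an empty clause results — contradiction.
  B = False:
    propagation gives A=True; an empty clause results — contradiction.
D = False:
  propagation gives F=True, C=False, E=False; an empty clause results — contradiction.
Every branch closes, so no satisfying assignment exists.

UNSATISFIABLE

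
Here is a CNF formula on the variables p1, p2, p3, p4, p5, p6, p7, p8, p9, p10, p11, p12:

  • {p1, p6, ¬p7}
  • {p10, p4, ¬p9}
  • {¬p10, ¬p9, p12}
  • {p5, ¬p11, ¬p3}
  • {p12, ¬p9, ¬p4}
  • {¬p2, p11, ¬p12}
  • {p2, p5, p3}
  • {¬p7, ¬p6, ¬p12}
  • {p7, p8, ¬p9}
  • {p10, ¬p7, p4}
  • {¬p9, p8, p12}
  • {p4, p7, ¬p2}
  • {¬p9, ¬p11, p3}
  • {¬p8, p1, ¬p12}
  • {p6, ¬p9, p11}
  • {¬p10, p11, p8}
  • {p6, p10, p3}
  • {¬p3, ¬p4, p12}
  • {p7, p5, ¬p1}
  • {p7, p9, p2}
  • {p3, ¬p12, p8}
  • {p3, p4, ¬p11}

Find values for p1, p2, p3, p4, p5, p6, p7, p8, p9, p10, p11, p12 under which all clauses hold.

p1=False  p2=True  p3=False  p4=True  p5=False  p6=True  p7=True  p8=False  p9=False  p10=False  p11=False  p12=False

Check each clause:
  1. {p6, p1, ¬p7} — p6 is true.
  2. {¬p9, p10, p4} — p4 is true.
  3. {¬p9, ¬p10, p12} — ¬p10 is true.
  4. {¬p11, p5, ¬p3} — ¬p11 is true.
  5. {¬p4, ¬p9, p12} — ¬p9 is true.
  6. {p11, ¬p12, ¬p2} — ¬p12 is true.
  7. {p3, p2, p5} — p2 is true.
  8. {¬p12, ¬p6, ¬p7} — ¬p12 is true.
  9. {p7, p8, ¬p9} — p7 is true.
  10. {p10, ¬p7, p4} — p4 is true.
  11. {p12, ¬p9, p8} — ¬p9 is true.
  12. {p7, p4, ¬p2} — p4 is true.
  13. {¬p9, p3, ¬p11} — ¬p11 is true.
  14. {p1, ¬p8, ¬p12} — ¬p8 is true.
  15. {¬p9, p11, p6} — p6 is true.
  16. {p11, ¬p10, p8} — ¬p10 is true.
  17. {p3, p10, p6} — p6 is true.
  18. {p12, ¬p4, ¬p3} — ¬p3 is true.
  19. {p7, p5, ¬p1} — ¬p1 is true.
  20. {p7, p2, p9} — p2 is true.
  21. {¬p12, p3, p8} — ¬p12 is true.
  22. {p3, ¬p11, p4} — p4 is true.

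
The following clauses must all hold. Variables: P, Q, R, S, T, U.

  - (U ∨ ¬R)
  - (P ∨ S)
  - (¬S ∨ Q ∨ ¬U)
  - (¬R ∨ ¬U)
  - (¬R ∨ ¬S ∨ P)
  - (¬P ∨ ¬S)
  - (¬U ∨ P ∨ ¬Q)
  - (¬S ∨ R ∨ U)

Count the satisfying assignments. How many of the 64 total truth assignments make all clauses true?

Case analysis on S and U:
  S=1, U=1: a clause becomes empty — 0.
  S=1, U=0: a clause becomes empty — 0.
  S=0, U=1: remaining (P,Q,R,T) ∈ {(1,0,0,0); (1,0,0,1); (1,1,0,0); (1,1,0,1)} — 4.
  S=0, U=0: remaining (P,Q,R,T) ∈ {(1,0,0,0); (1,0,0,1); (1,1,0,0); (1,1,0,1)} — 4.
Total: 0 + 0 + 4 + 4 = 8.

8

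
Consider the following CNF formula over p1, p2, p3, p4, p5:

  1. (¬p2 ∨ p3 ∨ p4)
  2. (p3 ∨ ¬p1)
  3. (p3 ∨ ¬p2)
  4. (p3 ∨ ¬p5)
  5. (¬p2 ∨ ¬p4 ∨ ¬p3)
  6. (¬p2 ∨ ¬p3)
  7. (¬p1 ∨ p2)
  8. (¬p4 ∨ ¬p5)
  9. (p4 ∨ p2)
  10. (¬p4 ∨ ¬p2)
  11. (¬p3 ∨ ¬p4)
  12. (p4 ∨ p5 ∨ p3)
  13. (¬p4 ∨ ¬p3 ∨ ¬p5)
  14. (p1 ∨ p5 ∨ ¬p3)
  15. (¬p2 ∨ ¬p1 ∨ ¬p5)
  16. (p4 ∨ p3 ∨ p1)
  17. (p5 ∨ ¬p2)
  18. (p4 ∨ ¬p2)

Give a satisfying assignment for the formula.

p1=F, p2=F, p3=F, p4=T, p5=F

Check each clause:
  1. (¬p2 ∨ p3 ∨ p4) — p4 is true.
  2. (p3 ∨ ¬p1) — ¬p1 is true.
  3. (¬p2 ∨ p3) — ¬p2 is true.
  4. (¬p5 ∨ p3) — ¬p5 is true.
  5. (¬p4 ∨ ¬p2 ∨ ¬p3) — ¬p3 is true.
  6. (¬p3 ∨ ¬p2) — ¬p3 is true.
  7. (¬p1 ∨ p2) — ¬p1 is true.
  8. (¬p4 ∨ ¬p5) — ¬p5 is true.
  9. (p2 ∨ p4) — p4 is true.
  10. (¬p4 ∨ ¬p2) — ¬p2 is true.
  11. (¬p4 ∨ ¬p3) — ¬p3 is true.
  12. (p4 ∨ p5 ∨ p3) — p4 is true.
  13. (¬p3 ∨ ¬p5 ∨ ¬p4) — ¬p5 is true.
  14. (p5 ∨ ¬p3 ∨ p1) — ¬p3 is true.
  15. (¬p2 ∨ ¬p5 ∨ ¬p1) — ¬p5 is true.
  16. (p1 ∨ p3 ∨ p4) — p4 is true.
  17. (¬p2 ∨ p5) — ¬p2 is true.
  18. (p4 ∨ ¬p2) — p4 is true.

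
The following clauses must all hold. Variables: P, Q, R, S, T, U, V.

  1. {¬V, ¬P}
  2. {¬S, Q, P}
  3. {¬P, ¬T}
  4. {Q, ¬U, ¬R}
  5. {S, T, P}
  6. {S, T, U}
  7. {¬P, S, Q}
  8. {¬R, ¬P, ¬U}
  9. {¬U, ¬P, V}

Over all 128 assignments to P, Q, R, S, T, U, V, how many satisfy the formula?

Split on P, then S.
  P=T, S=T: remaining (Q,R,T,U,V) ∈ {(F,F,F,F,F); (F,T,F,F,F); (T,F,F,F,F); (T,T,F,F,F)} — 4.
  P=T, S=F: a clause becomes empty — 0.
  P=F, S=T: forces Q=T; R, T, U, V free → 2^4 = 16.
  P=F, S=F: V free; 7 ways for (Q,R,T,U) × 2^1 = 14.
Total: 4 + 0 + 16 + 14 = 34.

34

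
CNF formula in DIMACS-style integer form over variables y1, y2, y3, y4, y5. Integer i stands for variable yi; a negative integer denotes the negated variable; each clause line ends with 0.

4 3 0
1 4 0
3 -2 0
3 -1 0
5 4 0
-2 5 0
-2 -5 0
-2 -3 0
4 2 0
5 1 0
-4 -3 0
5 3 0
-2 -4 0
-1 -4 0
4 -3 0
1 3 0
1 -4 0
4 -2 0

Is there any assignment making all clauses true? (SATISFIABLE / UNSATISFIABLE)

UNSATISFIABLE

y4 = True:
  propagation gives y3=False, y2=False, y1=False; an empty clause results — contradiction.
y4 = False:
  propagation gives y3=True; an empty clause results — contradiction.
Every branch closes, so no satisfying assignment exists.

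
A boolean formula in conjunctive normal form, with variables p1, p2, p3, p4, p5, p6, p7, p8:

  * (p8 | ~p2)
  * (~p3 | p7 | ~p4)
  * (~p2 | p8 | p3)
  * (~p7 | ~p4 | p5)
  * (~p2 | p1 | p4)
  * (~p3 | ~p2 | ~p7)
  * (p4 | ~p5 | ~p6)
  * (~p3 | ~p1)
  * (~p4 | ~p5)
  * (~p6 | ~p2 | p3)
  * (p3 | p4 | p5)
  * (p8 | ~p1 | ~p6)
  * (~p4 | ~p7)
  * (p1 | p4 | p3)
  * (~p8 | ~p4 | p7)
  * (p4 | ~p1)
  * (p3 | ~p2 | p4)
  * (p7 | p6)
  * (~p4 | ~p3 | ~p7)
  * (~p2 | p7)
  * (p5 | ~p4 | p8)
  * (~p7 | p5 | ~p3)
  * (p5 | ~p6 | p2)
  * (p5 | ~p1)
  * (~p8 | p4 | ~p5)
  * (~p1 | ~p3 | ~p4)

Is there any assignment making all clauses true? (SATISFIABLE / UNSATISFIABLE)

SATISFIABLE

Branch on p1: take p1 = False.
Set p2 = False and propagate.
Branch on p3: take p3 = True.
For the remaining variables, p4 = False, p5 = True, p6 = False, p7 = True, p8 = False works.
So p1 = F, p2 = F, p3 = T, p4 = F, p5 = T, p6 = F, p7 = T, p8 = F is a satisfying assignment.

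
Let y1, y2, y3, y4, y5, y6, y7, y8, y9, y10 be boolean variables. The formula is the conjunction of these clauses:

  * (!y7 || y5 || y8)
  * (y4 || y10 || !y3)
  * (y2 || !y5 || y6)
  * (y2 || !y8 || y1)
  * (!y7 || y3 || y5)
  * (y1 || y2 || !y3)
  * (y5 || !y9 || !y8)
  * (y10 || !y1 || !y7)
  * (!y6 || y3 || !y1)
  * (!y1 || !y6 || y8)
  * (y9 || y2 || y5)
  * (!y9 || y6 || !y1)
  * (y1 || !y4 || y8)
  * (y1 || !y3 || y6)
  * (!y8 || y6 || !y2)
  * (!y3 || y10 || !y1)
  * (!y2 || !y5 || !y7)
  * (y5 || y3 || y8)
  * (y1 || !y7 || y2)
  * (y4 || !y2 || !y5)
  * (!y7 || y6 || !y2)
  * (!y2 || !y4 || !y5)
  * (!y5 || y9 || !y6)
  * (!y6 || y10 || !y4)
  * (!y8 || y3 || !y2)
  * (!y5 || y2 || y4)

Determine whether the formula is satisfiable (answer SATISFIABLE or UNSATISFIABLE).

y10 occurs only positively in the remaining clauses — set y10 = True.
Try y1 = True.
For the remaining variables, y2 = True, y3 = True, y4 = False, y5 = False, y6 = True, y7 = True, y8 = True, y9 = False works.
Every clause has at least one true literal under this assignment.
So y1=True, y2=True, y3=True, y4=False, y5=False, y6=True, y7=True, y8=True, y9=False, y10=True is a satisfying assignment.

SATISFIABLE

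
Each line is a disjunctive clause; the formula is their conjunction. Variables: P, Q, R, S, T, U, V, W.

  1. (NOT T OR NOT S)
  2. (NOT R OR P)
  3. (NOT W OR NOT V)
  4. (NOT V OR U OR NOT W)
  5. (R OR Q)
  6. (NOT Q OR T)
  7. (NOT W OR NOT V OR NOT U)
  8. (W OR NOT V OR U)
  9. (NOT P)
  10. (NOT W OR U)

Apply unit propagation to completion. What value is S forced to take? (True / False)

(NOT P) is a unit clause: P = False.
(NOT R OR P) with P = False leaves only NOT R, so R = False.
(R OR Q) with R = False leaves only Q, so Q = True.
(NOT Q OR T) with Q = True leaves only T, so T = True.
(NOT S OR NOT T): since T = True, the clause reduces to (NOT S). S = False.

False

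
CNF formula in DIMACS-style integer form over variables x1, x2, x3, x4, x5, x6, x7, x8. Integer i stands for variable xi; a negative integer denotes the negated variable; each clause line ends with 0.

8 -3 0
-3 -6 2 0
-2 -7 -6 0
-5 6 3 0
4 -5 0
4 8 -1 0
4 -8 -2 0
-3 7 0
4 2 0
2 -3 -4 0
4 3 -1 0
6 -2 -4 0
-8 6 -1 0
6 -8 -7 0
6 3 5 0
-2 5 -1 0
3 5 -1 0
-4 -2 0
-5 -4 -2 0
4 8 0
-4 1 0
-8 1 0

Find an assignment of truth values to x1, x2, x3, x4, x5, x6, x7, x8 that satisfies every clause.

x1=1, x2=0, x3=0, x4=1, x5=1, x6=1, x7=1, x8=1

Branch on x1: take x1 = True.
Branch on x2: take x2 = False.
  then x4 is forced to True.
  then x3 is forced to False.
  then x5 is forced to True.
  then x6 is forced to True.
x7, x8 are now unconstrained; take x7 = True, x8 = True.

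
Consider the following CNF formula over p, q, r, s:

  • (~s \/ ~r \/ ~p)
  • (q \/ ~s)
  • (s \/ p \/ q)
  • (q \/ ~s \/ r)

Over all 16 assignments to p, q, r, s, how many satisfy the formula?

9

Case analysis on s and q:
  s=T, q=T: remaining (p,r) ∈ {(F,F); (F,T); (T,F)} — 3.
  s=T, q=F: a clause becomes empty — 0.
  s=F, q=T: remaining (p,r) ∈ {(F,F); (F,T); (T,F); (T,T)} — 4.
  s=F, q=F: remaining (p,r) ∈ {(T,F); (T,T)} — 2.
Total: 3 + 0 + 4 + 2 = 9.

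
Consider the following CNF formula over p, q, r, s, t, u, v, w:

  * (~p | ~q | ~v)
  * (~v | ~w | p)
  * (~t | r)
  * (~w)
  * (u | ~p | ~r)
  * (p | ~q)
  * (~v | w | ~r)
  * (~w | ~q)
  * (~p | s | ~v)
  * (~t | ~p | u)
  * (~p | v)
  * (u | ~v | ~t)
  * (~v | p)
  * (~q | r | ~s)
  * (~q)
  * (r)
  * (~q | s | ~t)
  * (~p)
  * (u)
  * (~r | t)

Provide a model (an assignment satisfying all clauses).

p = F, q = F, r = T, s = T, t = T, u = T, v = F, w = F

Unit propagation: (~w) forces w = False.
(~q) is a unit clause, so q = False.
The clause (r) is unit: r must be True.
Unit propagation: (~v) forces v = False.
(~p) is a unit clause, so p = False.
(u) is a unit clause, so u = True.
(t) is a unit clause, so t = True.
s is now unconstrained; take s = True.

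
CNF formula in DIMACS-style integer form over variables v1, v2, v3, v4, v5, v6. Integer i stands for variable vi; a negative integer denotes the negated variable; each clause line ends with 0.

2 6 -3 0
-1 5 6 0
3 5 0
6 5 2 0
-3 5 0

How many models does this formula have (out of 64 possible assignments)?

Case analysis on v5 and v3:
  v5=1, v3=1: v1, v4 free; 3 ways for (v2,v6) × 2^2 = 12.
  v5=1, v3=0: v1, v2, v4, v6 free → 2^4 = 16.
  v5=0, v3=1: a clause becomes empty — 0.
  v5=0, v3=0: a clause becomes empty — 0.
Total: 12 + 16 + 0 + 0 = 28.

28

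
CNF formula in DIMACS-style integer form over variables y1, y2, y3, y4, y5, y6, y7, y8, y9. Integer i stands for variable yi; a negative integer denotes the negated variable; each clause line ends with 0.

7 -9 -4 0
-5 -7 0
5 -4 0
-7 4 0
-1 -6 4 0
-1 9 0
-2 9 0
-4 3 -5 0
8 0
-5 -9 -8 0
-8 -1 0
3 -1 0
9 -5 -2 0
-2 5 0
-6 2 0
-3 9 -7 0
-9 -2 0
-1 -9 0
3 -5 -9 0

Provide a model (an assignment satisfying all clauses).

(y8) is a unit clause, so y8 = True.
The clause (~y1) is unit: y1 must be False.
y6 occurs only negated in the remaining clauses — set y6 = False.
Try y2 = False.
For the remaining variables, y3 = True, y4 = False, y5 = False, y7 = False, y9 = True works.
Every clause has at least one true literal under this assignment.

y1=False  y2=False  y3=True  y4=False  y5=False  y6=False  y7=False  y8=True  y9=True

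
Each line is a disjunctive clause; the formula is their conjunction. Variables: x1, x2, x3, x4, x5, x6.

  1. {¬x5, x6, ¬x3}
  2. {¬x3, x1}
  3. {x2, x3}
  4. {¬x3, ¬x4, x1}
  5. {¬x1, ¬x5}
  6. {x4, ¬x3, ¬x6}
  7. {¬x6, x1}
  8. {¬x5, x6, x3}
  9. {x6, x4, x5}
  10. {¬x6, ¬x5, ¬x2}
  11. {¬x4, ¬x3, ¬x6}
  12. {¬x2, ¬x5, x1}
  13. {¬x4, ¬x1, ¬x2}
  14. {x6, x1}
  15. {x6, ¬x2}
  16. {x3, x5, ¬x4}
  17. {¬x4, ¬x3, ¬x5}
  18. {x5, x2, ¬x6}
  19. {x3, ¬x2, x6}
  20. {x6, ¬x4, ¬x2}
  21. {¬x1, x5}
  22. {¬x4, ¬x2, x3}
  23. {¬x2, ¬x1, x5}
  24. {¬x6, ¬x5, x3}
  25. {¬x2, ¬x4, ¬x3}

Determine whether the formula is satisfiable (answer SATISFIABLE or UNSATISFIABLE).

UNSATISFIABLE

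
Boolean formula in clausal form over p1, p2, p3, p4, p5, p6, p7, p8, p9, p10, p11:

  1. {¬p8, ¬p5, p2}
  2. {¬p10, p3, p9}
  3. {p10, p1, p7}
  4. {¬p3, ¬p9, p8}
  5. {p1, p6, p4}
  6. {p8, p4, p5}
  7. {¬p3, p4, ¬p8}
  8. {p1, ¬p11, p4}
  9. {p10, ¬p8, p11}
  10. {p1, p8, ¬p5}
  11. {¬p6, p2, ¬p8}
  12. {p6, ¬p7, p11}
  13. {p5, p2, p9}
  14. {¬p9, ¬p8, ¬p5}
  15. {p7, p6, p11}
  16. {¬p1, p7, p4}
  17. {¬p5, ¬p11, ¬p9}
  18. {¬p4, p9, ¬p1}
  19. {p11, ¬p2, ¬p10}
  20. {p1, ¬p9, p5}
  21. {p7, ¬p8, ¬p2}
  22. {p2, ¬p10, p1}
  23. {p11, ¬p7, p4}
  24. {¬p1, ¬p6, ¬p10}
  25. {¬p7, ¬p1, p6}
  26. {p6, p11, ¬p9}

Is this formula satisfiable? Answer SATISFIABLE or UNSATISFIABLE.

Set p1 = False and propagate.
Branch on p2: take p2 = True.
For the remaining variables, p3 = False, p4 = True, p5 = False, p6 = False, p7 = True, p8 = True, p9 = False, p10 = False, p11 = True works.
So p1=F  p2=T  p3=F  p4=T  p5=F  p6=F  p7=T  p8=T  p9=F  p10=F  p11=T is a satisfying assignment.

SATISFIABLE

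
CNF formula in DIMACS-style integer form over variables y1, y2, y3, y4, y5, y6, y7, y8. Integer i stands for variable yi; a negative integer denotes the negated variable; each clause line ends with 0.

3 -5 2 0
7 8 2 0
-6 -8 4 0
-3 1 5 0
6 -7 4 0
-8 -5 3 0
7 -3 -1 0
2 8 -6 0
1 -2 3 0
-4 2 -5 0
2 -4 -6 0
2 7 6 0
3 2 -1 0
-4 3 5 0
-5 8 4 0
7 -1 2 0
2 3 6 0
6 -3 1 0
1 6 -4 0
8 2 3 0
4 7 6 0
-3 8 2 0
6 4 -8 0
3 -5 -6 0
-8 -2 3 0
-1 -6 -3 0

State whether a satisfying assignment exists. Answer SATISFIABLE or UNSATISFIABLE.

SATISFIABLE

Try y1 = True.
Set y2 = False and propagate.
  then y3 is forced to True.
  then y7 is forced to True.
  then y8 is forced to True.
  then y6 is forced to False.
  then y4 is forced to True.
  then y5 is forced to False.
So y1 = True, y2 = False, y3 = True, y4 = True, y5 = False, y6 = False, y7 = True, y8 = True is a satisfying assignment.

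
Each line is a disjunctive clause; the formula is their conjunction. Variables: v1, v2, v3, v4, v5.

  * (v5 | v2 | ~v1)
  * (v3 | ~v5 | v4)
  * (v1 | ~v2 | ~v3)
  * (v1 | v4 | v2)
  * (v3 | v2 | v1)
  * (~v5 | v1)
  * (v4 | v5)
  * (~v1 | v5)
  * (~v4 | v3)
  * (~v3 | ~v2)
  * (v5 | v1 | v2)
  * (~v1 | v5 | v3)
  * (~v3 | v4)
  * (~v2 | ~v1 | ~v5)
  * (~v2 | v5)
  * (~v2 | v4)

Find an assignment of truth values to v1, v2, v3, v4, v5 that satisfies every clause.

v1 = 1  v2 = 0  v3 = 1  v4 = 1  v5 = 1

Set v1 = True and propagate.
  then v5 is forced to True.
  then v2 is forced to False.
Set v3 = True and propagate.
  then v4 is forced to True.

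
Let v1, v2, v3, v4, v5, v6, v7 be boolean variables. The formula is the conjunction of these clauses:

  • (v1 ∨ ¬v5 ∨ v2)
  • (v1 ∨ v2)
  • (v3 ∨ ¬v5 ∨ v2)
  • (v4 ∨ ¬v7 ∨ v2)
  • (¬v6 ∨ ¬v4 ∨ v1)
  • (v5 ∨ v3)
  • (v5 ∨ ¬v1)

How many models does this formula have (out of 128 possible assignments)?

40

Split on v1, then v2.
  v1=1, v2=1: forces v5=1; v3, v4, v6, v7 free → 2^4 = 16.
  v1=1, v2=0: v6 free; 3 ways for (v3,v4,v5,v7) × 2^1 = 6.
  v1=0, v2=1: v7 free; 9 ways for (v3,v4,v5,v6) × 2^1 = 18.
  v1=0, v2=0: a clause becomes empty — 0.
Total: 16 + 6 + 18 + 0 = 40.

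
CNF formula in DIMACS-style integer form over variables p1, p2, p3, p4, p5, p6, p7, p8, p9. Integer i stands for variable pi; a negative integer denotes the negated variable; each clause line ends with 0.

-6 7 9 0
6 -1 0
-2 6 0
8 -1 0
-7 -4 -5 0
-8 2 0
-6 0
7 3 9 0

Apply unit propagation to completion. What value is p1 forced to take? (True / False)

False

(~p6) stands alone — p6 = False.
(p6 | ~p1) with p6 = False leaves only ~p1, so p1 = False.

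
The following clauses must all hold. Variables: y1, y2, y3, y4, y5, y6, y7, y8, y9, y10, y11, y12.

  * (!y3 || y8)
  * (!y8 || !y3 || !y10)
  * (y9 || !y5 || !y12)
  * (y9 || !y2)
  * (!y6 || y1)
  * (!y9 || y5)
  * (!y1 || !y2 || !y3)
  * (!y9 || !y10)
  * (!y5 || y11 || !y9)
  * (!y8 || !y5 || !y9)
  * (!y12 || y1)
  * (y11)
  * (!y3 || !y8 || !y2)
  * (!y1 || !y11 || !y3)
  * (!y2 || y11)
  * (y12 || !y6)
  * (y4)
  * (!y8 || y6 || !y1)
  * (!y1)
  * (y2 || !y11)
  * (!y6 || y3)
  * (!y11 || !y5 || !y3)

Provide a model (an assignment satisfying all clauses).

y1=F  y2=T  y3=F  y4=T  y5=T  y6=F  y7=T  y8=F  y9=T  y10=F  y11=T  y12=F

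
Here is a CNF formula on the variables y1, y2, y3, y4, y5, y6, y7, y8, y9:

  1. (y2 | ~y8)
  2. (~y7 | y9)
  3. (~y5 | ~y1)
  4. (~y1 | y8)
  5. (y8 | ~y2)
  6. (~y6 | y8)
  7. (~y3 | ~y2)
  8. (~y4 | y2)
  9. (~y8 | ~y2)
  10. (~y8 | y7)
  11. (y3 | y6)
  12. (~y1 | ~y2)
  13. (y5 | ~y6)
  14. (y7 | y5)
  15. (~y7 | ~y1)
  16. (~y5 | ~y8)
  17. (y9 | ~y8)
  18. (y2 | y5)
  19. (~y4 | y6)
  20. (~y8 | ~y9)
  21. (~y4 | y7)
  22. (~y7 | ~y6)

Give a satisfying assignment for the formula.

y1 = 0, y2 = 0, y3 = 1, y4 = 0, y5 = 1, y6 = 0, y7 = 1, y8 = 0, y9 = 1

Pure literal: y1 appears only negated; assign y1 = False.
Pure literal: y4 appears only negated; assign y4 = False.
Set y2 = False and propagate.
  then y8 is forced to False.
  then y6 is forced to False.
  then y3 is forced to True.
  then y5 is forced to True.
The remaining clauses are satisfied by y7 = True, y9 = True.
Check each clause:
  1. (~y8 | y2) — ~y8 is true.
  2. (y9 | ~y7) — y9 is true.
  3. (~y5 | ~y1) — ~y1 is true.
  4. (~y1 | y8) — ~y1 is true.
  5. (y8 | ~y2) — ~y2 is true.
  6. (y8 | ~y6) — ~y6 is true.
  7. (~y2 | ~y3) — ~y2 is true.
  8. (y2 | ~y4) — ~y4 is true.
  9. (~y2 | ~y8) — ~y8 is true.
  10. (y7 | ~y8) — ~y8 is true.
  11. (y3 | y6) — y3 is true.
  12. (~y2 | ~y1) — ~y2 is true.
  13. (y5 | ~y6) — ~y6 is true.
  14. (y5 | y7) — y5 is true.
  15. (~y1 | ~y7) — ~y1 is true.
  16. (~y8 | ~y5) — ~y8 is true.
  17. (~y8 | y9) — ~y8 is true.
  18. (y5 | y2) — y5 is true.
  19. (~y4 | y6) — ~y4 is true.
  20. (~y9 | ~y8) — ~y8 is true.
  21. (~y4 | y7) — ~y4 is true.
  22. (~y6 | ~y7) — ~y6 is true.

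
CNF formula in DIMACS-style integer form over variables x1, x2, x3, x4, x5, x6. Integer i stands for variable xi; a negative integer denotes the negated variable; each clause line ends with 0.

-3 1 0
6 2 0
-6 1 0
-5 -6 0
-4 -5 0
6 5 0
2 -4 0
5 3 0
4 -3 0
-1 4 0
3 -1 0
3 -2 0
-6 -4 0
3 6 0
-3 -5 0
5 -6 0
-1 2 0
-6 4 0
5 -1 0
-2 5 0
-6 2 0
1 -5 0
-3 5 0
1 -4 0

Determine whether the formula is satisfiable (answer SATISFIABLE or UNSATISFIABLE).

UNSATISFIABLE

x5 = True:
  propagation gives x6=False, x2=True, x4=False, x3=False; an empty clause results — contradiction.
x5 = False:
  propagation gives x6=True; an empty clause results — contradiction.
Every branch closes, so no satisfying assignment exists.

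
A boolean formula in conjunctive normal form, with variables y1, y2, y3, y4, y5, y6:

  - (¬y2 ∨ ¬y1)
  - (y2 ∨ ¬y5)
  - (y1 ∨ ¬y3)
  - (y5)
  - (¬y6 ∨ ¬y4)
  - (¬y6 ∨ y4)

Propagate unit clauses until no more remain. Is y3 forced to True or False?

False

Unit clause (y5) sets y5 = True.
From (¬y5 ∨ y2) and y5 = True: y2 = True.
In (¬y1 ∨ ¬y2), ¬y2 is now false; ¬y1 must hold, so y1 = False.
From (y1 ∨ ¬y3) and y1 = False: y3 = False.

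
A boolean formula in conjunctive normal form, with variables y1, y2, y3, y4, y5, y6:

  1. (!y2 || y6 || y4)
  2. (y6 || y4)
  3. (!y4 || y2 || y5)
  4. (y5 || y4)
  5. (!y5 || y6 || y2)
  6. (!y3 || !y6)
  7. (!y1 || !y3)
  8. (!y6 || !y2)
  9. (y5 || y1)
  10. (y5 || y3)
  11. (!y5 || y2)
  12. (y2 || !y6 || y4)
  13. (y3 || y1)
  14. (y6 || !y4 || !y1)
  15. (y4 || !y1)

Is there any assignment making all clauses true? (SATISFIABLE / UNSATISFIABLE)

Try y1 = False.
  then y5 is forced to True.
  then y2 is forced to True.
  then y6 is forced to False.
  then y4 is forced to True.
  then y3 is forced to True.
Every clause has at least one true literal under this assignment.
So y1=F, y2=T, y3=T, y4=T, y5=T, y6=F is a satisfying assignment.

SATISFIABLE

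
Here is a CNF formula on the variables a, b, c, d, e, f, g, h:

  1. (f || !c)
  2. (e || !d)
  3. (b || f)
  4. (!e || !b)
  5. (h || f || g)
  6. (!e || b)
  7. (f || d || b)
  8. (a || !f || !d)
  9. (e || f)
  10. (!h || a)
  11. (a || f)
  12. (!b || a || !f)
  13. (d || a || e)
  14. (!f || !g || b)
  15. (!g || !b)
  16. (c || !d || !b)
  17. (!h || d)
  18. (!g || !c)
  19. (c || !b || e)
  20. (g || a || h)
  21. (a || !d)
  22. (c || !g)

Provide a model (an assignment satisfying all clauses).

a occurs only positively in the remaining clauses — set a = True.
Try b = False.
  then f is forced to True.
  then e is forced to False.
  then d is forced to False.
  then g is forced to False.
  then h is forced to False.
c is now unconstrained; take c = True.

a = 1, b = 0, c = 1, d = 0, e = 0, f = 1, g = 0, h = 0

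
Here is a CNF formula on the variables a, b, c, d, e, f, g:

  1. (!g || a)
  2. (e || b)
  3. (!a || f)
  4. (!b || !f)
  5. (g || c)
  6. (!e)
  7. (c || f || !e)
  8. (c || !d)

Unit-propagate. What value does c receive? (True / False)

True

(!e) is a unit clause: e = False.
(b || e) with e = False leaves only b, so b = True.
In (!f || !b), !b is now false; !f must hold, so f = False.
(!a || f): since f = False, the clause reduces to (!a). a = False.
(a || !g) with a = False leaves only !g, so g = False.
In (c || g), g is now false; c must hold, so c = True.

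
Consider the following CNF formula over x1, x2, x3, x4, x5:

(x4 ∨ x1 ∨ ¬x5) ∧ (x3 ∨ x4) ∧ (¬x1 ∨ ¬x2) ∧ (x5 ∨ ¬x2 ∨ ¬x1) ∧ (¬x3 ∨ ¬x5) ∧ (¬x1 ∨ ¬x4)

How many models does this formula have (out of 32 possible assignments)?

9

Case analysis on x1 and x4:
  x1=1, x4=1: a clause becomes empty — 0.
  x1=1, x4=0: remaining (x2,x3,x5) ∈ {(0,1,0)} — 1.
  x1=0, x4=1: x2 free; 3 ways for (x3,x5) × 2^1 = 6.
  x1=0, x4=0: remaining (x2,x3,x5) ∈ {(0,1,0); (1,1,0)} — 2.
Total: 0 + 1 + 6 + 2 = 9.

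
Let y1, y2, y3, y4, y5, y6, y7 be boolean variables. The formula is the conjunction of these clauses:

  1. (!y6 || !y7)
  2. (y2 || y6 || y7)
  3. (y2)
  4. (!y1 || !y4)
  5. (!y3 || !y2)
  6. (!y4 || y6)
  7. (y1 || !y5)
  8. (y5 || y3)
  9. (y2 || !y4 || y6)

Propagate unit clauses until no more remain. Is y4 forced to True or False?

False

(y2) is a unit clause: y2 = True.
(!y3 || !y2) with y2 = True leaves only !y3, so y3 = False.
In (y5 || y3), y3 is now false; y5 must hold, so y5 = True.
(!y5 || y1) with y5 = True leaves only y1, so y1 = True.
(!y4 || !y1): since y1 = True, the clause reduces to (!y4). y4 = False.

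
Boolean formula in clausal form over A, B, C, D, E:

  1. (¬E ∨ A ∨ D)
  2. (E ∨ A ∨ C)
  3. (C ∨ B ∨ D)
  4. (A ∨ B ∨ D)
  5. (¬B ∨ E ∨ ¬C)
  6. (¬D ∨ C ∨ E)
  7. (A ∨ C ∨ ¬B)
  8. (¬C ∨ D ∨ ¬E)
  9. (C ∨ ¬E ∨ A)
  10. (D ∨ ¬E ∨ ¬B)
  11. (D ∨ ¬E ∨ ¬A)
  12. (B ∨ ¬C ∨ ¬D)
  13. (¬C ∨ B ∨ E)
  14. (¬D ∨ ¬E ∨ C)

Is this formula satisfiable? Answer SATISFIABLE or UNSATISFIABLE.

Branch on A: take A = False.
Set B = True and propagate.
  then C is forced to True.
  then E is forced to True.
  then D is forced to True.
Every clause has at least one true literal under this assignment.
So A=False, B=True, C=True, D=True, E=True is a satisfying assignment.

SATISFIABLE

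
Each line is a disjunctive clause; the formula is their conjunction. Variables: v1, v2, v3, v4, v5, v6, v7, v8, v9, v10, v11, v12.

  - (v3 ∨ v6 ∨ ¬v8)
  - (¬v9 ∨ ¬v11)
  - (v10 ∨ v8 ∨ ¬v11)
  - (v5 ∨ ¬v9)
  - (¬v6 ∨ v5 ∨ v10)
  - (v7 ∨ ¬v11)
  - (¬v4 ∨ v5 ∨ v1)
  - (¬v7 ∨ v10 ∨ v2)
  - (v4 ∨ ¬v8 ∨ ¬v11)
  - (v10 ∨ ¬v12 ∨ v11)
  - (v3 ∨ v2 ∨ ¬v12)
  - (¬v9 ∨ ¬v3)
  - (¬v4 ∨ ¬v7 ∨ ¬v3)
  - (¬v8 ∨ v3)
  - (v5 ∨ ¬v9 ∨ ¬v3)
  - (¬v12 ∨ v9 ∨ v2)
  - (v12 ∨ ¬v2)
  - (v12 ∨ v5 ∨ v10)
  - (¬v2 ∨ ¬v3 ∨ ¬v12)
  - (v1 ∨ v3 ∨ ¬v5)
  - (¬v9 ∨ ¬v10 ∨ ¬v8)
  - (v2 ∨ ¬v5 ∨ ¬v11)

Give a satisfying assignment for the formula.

v1=True, v2=False, v3=True, v4=True, v5=True, v6=False, v7=False, v8=False, v9=False, v10=False, v11=False, v12=False

v1 occurs only positively in the remaining clauses — set v1 = True.
Try v2 = False.
Set v3 = True and propagate.
  then v9 is forced to False.
  then v12 is forced to False.
Set v4 = True and propagate.
  then v7 is forced to False.
  then v11 is forced to False.
The remaining clauses are satisfied by v5 = True, v6 = False, v8 = False, v10 = False.
Every clause has at least one true literal under this assignment.
Check each clause:
  1. (v6 ∨ v3 ∨ ¬v8) — ¬v8 is true.
  2. (¬v9 ∨ ¬v11) — ¬v11 is true.
  3. (¬v11 ∨ v10 ∨ v8) — ¬v11 is true.
  4. (¬v9 ∨ v5) — v5 is true.
  5. (v5 ∨ ¬v6 ∨ v10) — ¬v6 is true.
  6. (v7 ∨ ¬v11) — ¬v11 is true.
  7. (v1 ∨ ¬v4 ∨ v5) — v1 is true.
  8. (¬v7 ∨ v10 ∨ v2) — ¬v7 is true.
  9. (¬v11 ∨ v4 ∨ ¬v8) — ¬v8 is true.
  10. (¬v12 ∨ v10 ∨ v11) — ¬v12 is true.
  11. (v2 ∨ v3 ∨ ¬v12) — v3 is true.
  12. (¬v3 ∨ ¬v9) — ¬v9 is true.
  13. (¬v7 ∨ ¬v3 ∨ ¬v4) — ¬v7 is true.
  14. (v3 ∨ ¬v8) — ¬v8 is true.
  15. (v5 ∨ ¬v3 ∨ ¬v9) — v5 is true.
  16. (¬v12 ∨ v9 ∨ v2) — ¬v12 is true.
  17. (v12 ∨ ¬v2) — ¬v2 is true.
  18. (v12 ∨ v10 ∨ v5) — v5 is true.
  19. (¬v12 ∨ ¬v3 ∨ ¬v2) — ¬v12 is true.
  20. (v1 ∨ v3 ∨ ¬v5) — v1 is true.
  21. (¬v8 ∨ ¬v10 ∨ ¬v9) — ¬v8 is true.
  22. (¬v11 ∨ v2 ∨ ¬v5) — ¬v11 is true.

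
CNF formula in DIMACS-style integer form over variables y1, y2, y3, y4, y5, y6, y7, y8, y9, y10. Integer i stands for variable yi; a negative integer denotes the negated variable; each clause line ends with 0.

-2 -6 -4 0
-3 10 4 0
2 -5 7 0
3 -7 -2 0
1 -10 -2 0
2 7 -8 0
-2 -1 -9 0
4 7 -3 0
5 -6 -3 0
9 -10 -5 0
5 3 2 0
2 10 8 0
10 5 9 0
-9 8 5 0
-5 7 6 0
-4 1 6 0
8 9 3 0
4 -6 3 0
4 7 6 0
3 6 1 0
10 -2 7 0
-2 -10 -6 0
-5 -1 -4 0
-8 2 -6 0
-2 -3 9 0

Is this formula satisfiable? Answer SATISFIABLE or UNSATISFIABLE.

Set y1 = True and propagate.
The remaining clauses are satisfied by y2 = False, y3 = False, y4 = False, y5 = True, y6 = False, y7 = True, y8 = True, y9 = True, y10 = True.
So y1=True, y2=False, y3=False, y4=False, y5=True, y6=False, y7=True, y8=True, y9=True, y10=True is a satisfying assignment.

SATISFIABLE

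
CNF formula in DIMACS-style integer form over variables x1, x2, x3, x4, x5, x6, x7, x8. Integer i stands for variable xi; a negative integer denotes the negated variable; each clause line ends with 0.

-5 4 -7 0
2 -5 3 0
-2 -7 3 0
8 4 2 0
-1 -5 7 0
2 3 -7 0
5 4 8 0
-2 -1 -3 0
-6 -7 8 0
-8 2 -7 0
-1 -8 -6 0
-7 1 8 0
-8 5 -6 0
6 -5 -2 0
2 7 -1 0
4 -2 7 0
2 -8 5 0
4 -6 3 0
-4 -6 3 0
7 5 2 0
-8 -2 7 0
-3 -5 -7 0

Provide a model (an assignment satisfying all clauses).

x1=0, x2=1, x3=1, x4=1, x5=0, x6=0, x7=0, x8=0

Check each clause:
  1. (NOT x5 OR x4 OR NOT x7) — NOT x7 is true.
  2. (x2 OR NOT x5 OR x3) — x3 is true.
  3. (NOT x7 OR NOT x2 OR x3) — NOT x7 is true.
  4. (x4 OR x2 OR x8) — x2 is true.
  5. (NOT x1 OR NOT x5 OR x7) — NOT x5 is true.
  6. (NOT x7 OR x2 OR x3) — NOT x7 is true.
  7. (x4 OR x5 OR x8) — x4 is true.
  8. (NOT x3 OR NOT x1 OR NOT x2) — NOT x1 is true.
  9. (NOT x6 OR x8 OR NOT x7) — NOT x7 is true.
  10. (NOT x8 OR x2 OR NOT x7) — NOT x8 is true.
  11. (NOT x1 OR NOT x8 OR NOT x6) — NOT x8 is true.
  12. (x1 OR x8 OR NOT x7) — NOT x7 is true.
  13. (NOT x6 OR NOT x8 OR x5) — NOT x8 is true.
  14. (NOT x2 OR NOT x5 OR x6) — NOT x5 is true.
  15. (NOT x1 OR x2 OR x7) — x2 is true.
  16. (x4 OR NOT x2 OR x7) — x4 is true.
  17. (x2 OR x5 OR NOT x8) — NOT x8 is true.
  18. (NOT x6 OR x3 OR x4) — NOT x6 is true.
  19. (x3 OR NOT x6 OR NOT x4) — NOT x6 is true.
  20. (x2 OR x7 OR x5) — x2 is true.
  21. (NOT x2 OR x7 OR NOT x8) — NOT x8 is true.
  22. (NOT x5 OR NOT x7 OR NOT x3) — NOT x7 is true.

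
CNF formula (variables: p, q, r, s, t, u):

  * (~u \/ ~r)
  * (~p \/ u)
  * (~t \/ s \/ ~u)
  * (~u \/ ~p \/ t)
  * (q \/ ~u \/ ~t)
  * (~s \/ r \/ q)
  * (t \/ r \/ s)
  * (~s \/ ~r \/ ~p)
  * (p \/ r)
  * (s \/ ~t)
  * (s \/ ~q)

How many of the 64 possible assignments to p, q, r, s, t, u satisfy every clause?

6

Satisfying assignments:
  p=F q=F r=T s=F t=F u=F
  p=F q=F r=T s=T t=F u=F
  p=F q=F r=T s=T t=T u=F
  p=F q=T r=T s=T t=F u=F
  p=F q=T r=T s=T t=T u=F
  p=T q=T r=F s=T t=T u=T
Count: 6.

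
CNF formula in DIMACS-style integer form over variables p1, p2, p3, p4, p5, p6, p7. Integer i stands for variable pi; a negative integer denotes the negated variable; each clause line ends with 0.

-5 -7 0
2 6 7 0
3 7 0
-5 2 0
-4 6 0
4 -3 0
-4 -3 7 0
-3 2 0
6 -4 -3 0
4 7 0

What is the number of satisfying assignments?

14

Split on p3, then p4.
  p3=T, p4=T: remaining (p1,p2,p5,p6,p7) ∈ {(F,T,F,T,T); (T,T,F,T,T)} — 2.
  p3=T, p4=F: a clause becomes empty — 0.
  p3=F, p4=T: remaining (p1,p2,p5,p6,p7) ∈ {(F,F,F,T,T); (F,T,F,T,T); (T,F,F,T,T); (T,T,F,T,T)} — 4.
  p3=F, p4=F: forces p5=F; p7=T; p1, p2, p6 free → 2^3 = 8.
Total: 2 + 0 + 4 + 8 = 14.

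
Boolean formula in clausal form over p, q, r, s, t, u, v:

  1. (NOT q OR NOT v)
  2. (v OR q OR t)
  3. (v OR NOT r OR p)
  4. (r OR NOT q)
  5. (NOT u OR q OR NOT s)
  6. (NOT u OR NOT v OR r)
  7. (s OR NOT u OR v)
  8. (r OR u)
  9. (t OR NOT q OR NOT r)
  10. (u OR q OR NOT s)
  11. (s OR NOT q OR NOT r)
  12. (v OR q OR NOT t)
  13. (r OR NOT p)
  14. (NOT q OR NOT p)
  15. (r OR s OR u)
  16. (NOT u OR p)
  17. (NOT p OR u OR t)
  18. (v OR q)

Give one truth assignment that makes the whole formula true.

p=T, q=F, r=T, s=F, t=T, u=F, v=T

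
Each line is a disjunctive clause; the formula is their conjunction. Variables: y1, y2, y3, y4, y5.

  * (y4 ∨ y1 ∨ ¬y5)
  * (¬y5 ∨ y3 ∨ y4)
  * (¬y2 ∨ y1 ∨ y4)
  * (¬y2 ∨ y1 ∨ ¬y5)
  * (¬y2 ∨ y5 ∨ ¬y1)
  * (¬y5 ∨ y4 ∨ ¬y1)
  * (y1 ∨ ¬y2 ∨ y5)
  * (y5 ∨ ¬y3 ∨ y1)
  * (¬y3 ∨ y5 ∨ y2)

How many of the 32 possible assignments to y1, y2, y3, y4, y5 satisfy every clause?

10

Case analysis on y5 and y1:
  y5=1, y1=1: remaining (y2,y3,y4) ∈ {(0,0,1); (0,1,1); (1,0,1); (1,1,1)} — 4.
  y5=1, y1=0: remaining (y2,y3,y4) ∈ {(0,0,1); (0,1,1)} — 2.
  y5=0, y1=1: remaining (y2,y3,y4) ∈ {(0,0,0); (0,0,1)} — 2.
  y5=0, y1=0: remaining (y2,y3,y4) ∈ {(0,0,0); (0,0,1)} — 2.
Total: 4 + 2 + 2 + 2 = 10.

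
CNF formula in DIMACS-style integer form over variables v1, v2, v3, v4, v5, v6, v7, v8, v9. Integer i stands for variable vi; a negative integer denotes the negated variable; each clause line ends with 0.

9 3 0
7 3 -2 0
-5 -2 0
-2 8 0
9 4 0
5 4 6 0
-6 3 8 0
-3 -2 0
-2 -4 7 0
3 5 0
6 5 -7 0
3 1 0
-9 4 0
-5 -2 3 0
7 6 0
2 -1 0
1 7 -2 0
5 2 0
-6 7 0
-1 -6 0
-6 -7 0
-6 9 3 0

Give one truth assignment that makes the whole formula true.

Pure literal: v8 appears only positively; assign v8 = True.
Set v1 = False and propagate.
  then v3 is forced to True.
  then v2 is forced to False.
  then v5 is forced to True.
For the remaining variables, v4 = True, v6 = False, v7 = True, v9 = True works.

v1=0, v2=0, v3=1, v4=1, v5=1, v6=0, v7=1, v8=1, v9=1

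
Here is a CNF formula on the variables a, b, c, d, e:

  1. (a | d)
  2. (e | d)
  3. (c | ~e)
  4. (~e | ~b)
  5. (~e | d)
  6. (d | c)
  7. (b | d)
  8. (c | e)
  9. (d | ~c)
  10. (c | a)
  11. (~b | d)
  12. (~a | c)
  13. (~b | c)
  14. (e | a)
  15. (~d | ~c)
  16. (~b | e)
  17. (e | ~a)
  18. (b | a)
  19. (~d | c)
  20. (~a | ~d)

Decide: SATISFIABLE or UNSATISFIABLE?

UNSATISFIABLE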